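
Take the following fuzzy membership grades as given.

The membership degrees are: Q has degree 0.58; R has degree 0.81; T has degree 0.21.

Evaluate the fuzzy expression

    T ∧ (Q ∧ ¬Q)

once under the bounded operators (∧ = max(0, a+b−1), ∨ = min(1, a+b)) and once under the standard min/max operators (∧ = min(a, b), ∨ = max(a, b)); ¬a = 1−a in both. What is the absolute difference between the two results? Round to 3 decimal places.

Under bounded:
  ¬Q = 1 − 0.58 = 0.42
  Q ∧ ¬Q = max(0, a+b−1) on (0.58, 0.42) = 0.00
  T ∧ (Q ∧ ¬Q) = max(0, a+b−1) on (0.21, 0.00) = 0.00
  → value = 0.0000
Under standard min/max:
  ¬Q = 1 − 0.58 = 0.42
  Q ∧ ¬Q = min(a, b) on (0.58, 0.42) = 0.42
  T ∧ (Q ∧ ¬Q) = min(a, b) on (0.21, 0.42) = 0.21
  → value = 0.2100
|0.0000 − 0.2100| = 0.210

0.210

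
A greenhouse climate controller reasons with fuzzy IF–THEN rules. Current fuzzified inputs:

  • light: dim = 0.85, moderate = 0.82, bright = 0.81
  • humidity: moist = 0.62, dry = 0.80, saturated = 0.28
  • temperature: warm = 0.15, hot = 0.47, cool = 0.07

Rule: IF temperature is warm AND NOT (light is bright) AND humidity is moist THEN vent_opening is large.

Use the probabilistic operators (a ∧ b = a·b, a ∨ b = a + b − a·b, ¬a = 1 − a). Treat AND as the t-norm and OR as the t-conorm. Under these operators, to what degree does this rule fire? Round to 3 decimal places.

0.018

firing strength: warm=0.15, ¬bright=1−0.81=0.19, moist=0.62; AND[a·b] → w = 0.0177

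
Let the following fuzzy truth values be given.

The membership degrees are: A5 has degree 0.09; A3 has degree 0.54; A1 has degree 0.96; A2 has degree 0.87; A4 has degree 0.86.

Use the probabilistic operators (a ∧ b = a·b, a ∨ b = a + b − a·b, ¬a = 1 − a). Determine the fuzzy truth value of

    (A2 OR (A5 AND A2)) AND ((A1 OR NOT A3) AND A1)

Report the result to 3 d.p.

0.827

A5 AND A2 = a·b on (0.0900, 0.8700) = 0.0783
A2 OR (A5 AND A2) = a + b − a·b on (0.8700, 0.0783) = 0.8802
NOT A3 = 1 − 0.5400 = 0.4600
A1 OR NOT A3 = a + b − a·b on (0.9600, 0.4600) = 0.9784
(A1 OR NOT A3) AND A1 = a·b on (0.9784, 0.9600) = 0.9393
(A2 OR (A5 AND A2)) AND ((A1 OR NOT A3) AND A1) = a·b on (0.8802, 0.9393) = 0.8267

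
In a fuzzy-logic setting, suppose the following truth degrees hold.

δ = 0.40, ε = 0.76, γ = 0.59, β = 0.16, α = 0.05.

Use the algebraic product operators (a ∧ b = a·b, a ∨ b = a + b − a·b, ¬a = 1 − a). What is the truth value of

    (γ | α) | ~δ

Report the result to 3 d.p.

0.844

γ | α = a + b − a·b on (0.5900, 0.0500) = 0.6105
~δ = 1 − 0.4000 = 0.6000
(γ | α) | ~δ = a + b − a·b on (0.6105, 0.6000) = 0.8442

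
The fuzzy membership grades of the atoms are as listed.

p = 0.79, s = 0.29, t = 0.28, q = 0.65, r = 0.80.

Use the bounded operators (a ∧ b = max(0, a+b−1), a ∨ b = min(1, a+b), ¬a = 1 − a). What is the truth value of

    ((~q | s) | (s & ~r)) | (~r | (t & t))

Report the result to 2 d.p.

0.84

~q = 1 − 0.65 = 0.35
~q | s = min(1, a+b) on (0.35, 0.29) = 0.64
~r = 1 − 0.80 = 0.20
s & ~r = max(0, a+b−1) on (0.29, 0.20) = 0.00
(~q | s) | (s & ~r) = min(1, a+b) on (0.64, 0.00) = 0.64
~r = 1 − 0.80 = 0.20
t & t = max(0, a+b−1) on (0.28, 0.28) = 0.00
~r | (t & t) = min(1, a+b) on (0.20, 0.00) = 0.20
((~q | s) | (s & ~r)) | (~r | (t & t)) = min(1, a+b) on (0.64, 0.20) = 0.84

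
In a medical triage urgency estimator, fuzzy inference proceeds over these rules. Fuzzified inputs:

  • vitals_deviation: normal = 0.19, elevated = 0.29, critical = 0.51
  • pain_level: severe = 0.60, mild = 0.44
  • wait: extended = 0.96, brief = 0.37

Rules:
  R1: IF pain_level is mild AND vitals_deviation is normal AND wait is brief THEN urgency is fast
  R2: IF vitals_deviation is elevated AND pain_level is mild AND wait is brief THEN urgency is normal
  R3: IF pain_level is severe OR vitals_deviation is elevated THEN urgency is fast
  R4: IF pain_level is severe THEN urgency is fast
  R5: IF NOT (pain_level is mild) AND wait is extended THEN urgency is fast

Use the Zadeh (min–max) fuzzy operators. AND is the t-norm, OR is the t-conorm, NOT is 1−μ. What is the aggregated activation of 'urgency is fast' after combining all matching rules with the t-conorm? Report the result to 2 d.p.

0.60

R1: mild=0.44, normal=0.19, brief=0.37; AND[min(a, b)] → w = 0.19
R2: elevated=0.29, mild=0.44, brief=0.37; AND[min(a, b)] → w = 0.29
R3: severe=0.60, elevated=0.29; OR[max(a, b)] → w = 0.60
R4: severe=0.60 → w = 0.60
R5: ¬mild=1−0.44=0.56, extended=0.96; AND[min(a, b)] → w = 0.56
Rules with consequent 'fast': {R1, R3, R4, R5} → strengths 0.19, 0.60, 0.60, 0.56
Aggregate via t-conorm [max(a, b)]: 0.60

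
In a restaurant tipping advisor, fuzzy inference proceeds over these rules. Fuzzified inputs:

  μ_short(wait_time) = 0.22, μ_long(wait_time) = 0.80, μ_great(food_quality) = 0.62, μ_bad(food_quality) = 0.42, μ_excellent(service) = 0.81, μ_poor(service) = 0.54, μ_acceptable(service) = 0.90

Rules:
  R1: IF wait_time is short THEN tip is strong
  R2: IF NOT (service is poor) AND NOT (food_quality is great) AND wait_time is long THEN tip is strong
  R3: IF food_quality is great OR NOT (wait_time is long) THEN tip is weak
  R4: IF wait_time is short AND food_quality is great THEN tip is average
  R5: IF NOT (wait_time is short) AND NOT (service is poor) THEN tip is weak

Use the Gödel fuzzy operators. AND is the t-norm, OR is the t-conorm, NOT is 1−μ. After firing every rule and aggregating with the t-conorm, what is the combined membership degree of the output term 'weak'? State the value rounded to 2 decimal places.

R1: short=0.22 → w = 0.22
R2: ¬poor=1−0.54=0.46, ¬great=1−0.62=0.38, long=0.80; AND[min(a, b)] → w = 0.38
R3: great=0.62, ¬long=1−0.80=0.20; OR[max(a, b)] → w = 0.62
R4: short=0.22, great=0.62; AND[min(a, b)] → w = 0.22
R5: ¬short=1−0.22=0.78, ¬poor=1−0.54=0.46; AND[min(a, b)] → w = 0.46
Rules with consequent 'weak': {R3, R5} → strengths 0.62, 0.46
Aggregate via t-conorm [max(a, b)]: 0.62

0.62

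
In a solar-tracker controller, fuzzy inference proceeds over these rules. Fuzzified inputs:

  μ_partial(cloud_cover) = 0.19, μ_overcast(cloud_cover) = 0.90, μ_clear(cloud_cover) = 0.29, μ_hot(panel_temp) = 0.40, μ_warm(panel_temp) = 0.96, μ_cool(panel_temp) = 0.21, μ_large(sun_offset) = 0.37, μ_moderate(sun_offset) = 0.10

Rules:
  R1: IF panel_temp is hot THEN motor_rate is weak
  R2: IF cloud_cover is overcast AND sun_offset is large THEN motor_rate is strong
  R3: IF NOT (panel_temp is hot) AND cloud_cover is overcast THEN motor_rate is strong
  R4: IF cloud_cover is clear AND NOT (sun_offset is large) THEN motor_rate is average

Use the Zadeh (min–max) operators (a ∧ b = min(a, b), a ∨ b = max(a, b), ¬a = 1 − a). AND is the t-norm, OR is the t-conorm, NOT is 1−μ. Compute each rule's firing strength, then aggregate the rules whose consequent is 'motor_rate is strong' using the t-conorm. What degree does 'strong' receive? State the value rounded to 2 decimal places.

0.60

R1: hot=0.40 → w = 0.40
R2: overcast=0.90, large=0.37; AND[min(a, b)] → w = 0.37
R3: ¬hot=1−0.40=0.60, overcast=0.90; AND[min(a, b)] → w = 0.60
R4: clear=0.29, ¬large=1−0.37=0.63; AND[min(a, b)] → w = 0.29
Rules with consequent 'strong': {R2, R3} → strengths 0.37, 0.60
Aggregate via t-conorm [max(a, b)]: 0.60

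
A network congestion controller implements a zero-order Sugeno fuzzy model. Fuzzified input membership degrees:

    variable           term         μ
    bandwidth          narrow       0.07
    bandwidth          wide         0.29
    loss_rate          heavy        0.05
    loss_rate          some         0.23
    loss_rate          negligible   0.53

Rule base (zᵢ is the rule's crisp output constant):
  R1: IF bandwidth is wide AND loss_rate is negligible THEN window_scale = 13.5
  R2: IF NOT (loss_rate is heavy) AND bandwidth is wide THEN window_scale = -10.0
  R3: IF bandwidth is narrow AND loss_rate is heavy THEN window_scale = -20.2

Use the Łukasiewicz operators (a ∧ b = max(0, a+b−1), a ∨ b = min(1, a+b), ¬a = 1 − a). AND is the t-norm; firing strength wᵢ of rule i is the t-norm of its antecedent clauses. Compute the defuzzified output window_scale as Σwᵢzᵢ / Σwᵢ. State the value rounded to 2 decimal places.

R1 (z=13.5): wide=0.29, negligible=0.53; AND[max(0, a+b−1)] → w = 0.00
R2 (z=-10.0): ¬heavy=1−0.05=0.95, wide=0.29; AND[max(0, a+b−1)] → w = 0.24
R3 (z=-20.2): narrow=0.07, heavy=0.05; AND[max(0, a+b−1)] → w = 0.00
Weighted average = (0.00·13.5 + 0.24·-10.0 + 0.00·-20.2) / (0.00 + 0.24 + 0.00)
  = -2.4000 / 0.2400 = -10.00

-10.00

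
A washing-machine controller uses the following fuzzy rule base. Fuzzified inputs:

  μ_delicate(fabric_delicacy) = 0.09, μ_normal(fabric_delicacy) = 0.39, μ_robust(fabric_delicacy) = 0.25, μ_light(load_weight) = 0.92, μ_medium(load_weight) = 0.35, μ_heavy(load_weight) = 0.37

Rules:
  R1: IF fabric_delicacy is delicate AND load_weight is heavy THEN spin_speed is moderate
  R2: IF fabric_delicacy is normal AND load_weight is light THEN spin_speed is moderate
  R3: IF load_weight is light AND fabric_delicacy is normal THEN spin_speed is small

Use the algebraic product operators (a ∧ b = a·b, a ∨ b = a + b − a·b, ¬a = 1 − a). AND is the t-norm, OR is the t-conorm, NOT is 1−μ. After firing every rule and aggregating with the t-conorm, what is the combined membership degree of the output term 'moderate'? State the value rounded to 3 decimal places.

R1: delicate=0.09, heavy=0.37; AND[a·b] → w = 0.0333
R2: normal=0.39, light=0.92; AND[a·b] → w = 0.3588
R3: light=0.92, normal=0.39; AND[a·b] → w = 0.3588
Rules with consequent 'moderate': {R1, R2} → strengths 0.0333, 0.3588
Aggregate via t-conorm [a + b − a·b]: 0.3802

0.380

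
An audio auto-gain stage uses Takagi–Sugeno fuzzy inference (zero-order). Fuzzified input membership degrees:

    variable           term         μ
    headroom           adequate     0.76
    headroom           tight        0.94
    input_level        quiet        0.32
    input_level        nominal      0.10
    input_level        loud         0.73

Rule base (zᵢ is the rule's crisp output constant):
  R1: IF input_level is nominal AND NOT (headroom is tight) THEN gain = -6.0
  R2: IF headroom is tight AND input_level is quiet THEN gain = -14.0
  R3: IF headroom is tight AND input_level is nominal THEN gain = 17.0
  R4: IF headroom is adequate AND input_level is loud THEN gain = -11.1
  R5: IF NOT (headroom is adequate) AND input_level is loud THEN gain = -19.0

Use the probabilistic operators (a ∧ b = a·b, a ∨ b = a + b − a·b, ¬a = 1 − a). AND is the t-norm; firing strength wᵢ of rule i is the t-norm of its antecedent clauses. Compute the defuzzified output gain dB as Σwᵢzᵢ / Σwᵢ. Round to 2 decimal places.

-10.73

R1 (z=-6.0): nominal=0.10, ¬tight=1−0.94=0.06; AND[a·b] → w = 0.0060
R2 (z=-14.0): tight=0.94, quiet=0.32; AND[a·b] → w = 0.3008
R3 (z=17.0): tight=0.94, nominal=0.10; AND[a·b] → w = 0.0940
R4 (z=-11.1): adequate=0.76, loud=0.73; AND[a·b] → w = 0.5548
R5 (z=-19.0): ¬adequate=1−0.76=0.24, loud=0.73; AND[a·b] → w = 0.1752
Weighted average = (0.0060·-6.0 + 0.3008·-14.0 + 0.0940·17.0 + 0.5548·-11.1 + 0.1752·-19.0) / (0.0060 + 0.3008 + 0.0940 + 0.5548 + 0.1752)
  = -12.1363 / 1.1308 = -10.73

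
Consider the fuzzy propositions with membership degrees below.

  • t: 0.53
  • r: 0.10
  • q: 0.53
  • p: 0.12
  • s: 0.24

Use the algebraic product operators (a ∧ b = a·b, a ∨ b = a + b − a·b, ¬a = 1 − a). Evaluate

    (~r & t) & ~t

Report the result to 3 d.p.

0.224

~r = 1 − 0.1000 = 0.9000
~r & t = a·b on (0.9000, 0.5300) = 0.4770
~t = 1 − 0.5300 = 0.4700
(~r & t) & ~t = a·b on (0.4770, 0.4700) = 0.2242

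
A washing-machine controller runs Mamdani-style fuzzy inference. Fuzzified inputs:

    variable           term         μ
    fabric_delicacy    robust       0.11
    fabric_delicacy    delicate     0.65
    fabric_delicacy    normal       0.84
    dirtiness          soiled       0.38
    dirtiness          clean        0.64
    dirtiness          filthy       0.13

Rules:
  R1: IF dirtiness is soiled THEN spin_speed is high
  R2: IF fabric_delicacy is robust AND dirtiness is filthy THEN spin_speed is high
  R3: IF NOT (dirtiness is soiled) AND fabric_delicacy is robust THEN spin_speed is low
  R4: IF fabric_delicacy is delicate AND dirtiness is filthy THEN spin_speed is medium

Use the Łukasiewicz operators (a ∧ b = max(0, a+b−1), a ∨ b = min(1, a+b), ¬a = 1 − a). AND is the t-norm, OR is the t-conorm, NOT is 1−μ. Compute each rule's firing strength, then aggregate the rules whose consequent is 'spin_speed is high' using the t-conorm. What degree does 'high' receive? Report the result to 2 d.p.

R1: soiled=0.38 → w = 0.38
R2: robust=0.11, filthy=0.13; AND[max(0, a+b−1)] → w = 0.00
R3: ¬soiled=1−0.38=0.62, robust=0.11; AND[max(0, a+b−1)] → w = 0.00
R4: delicate=0.65, filthy=0.13; AND[max(0, a+b−1)] → w = 0.00
Rules with consequent 'high': {R1, R2} → strengths 0.38, 0.00
Aggregate via t-conorm [min(1, a+b)]: 0.38

0.38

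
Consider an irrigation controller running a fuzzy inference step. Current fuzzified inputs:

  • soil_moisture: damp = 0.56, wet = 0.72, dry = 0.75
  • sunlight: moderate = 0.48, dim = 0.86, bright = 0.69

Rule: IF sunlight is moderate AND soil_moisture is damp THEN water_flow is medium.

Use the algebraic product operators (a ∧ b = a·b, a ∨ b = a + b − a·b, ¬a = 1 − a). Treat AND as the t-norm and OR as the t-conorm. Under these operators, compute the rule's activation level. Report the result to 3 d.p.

0.269

firing strength: moderate=0.48, damp=0.56; AND[a·b] → w = 0.2688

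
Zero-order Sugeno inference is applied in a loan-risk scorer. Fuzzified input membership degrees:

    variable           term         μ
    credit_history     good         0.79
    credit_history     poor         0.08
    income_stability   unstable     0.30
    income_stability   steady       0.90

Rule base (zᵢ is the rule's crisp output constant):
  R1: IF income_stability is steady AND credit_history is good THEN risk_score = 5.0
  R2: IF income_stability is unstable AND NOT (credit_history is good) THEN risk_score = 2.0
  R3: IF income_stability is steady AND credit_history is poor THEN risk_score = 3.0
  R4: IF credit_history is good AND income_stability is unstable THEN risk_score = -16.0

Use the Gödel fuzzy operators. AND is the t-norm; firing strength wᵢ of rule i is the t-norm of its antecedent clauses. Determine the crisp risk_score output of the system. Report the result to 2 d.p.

-0.14

R1 (z=5.0): steady=0.90, good=0.79; AND[min(a, b)] → w = 0.79
R2 (z=2.0): unstable=0.30, ¬good=1−0.79=0.21; AND[min(a, b)] → w = 0.21
R3 (z=3.0): steady=0.90, poor=0.08; AND[min(a, b)] → w = 0.08
R4 (z=-16.0): good=0.79, unstable=0.30; AND[min(a, b)] → w = 0.30
Weighted average = (0.79·5.0 + 0.21·2.0 + 0.08·3.0 + 0.30·-16.0) / (0.79 + 0.21 + 0.08 + 0.30)
  = -0.1900 / 1.3800 = -0.14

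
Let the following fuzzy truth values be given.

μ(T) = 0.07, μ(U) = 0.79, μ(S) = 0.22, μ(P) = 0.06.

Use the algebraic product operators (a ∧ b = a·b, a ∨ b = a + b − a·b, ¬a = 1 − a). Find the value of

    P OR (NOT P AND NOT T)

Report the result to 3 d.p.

0.882

NOT P = 1 − 0.0600 = 0.9400
NOT T = 1 − 0.0700 = 0.9300
NOT P AND NOT T = a·b on (0.9400, 0.9300) = 0.8742
P OR (NOT P AND NOT T) = a + b − a·b on (0.0600, 0.8742) = 0.8817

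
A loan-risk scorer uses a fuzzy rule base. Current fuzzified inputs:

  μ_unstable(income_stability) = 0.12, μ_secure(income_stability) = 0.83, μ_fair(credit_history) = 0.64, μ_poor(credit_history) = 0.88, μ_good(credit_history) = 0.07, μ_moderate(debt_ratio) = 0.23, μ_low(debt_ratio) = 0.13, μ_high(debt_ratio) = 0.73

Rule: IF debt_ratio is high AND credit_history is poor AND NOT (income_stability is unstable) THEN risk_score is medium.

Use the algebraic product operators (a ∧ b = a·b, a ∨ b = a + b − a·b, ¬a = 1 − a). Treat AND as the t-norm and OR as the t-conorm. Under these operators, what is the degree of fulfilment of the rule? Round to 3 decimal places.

0.565

firing strength: high=0.73, poor=0.88, ¬unstable=1−0.12=0.88; AND[a·b] → w = 0.5653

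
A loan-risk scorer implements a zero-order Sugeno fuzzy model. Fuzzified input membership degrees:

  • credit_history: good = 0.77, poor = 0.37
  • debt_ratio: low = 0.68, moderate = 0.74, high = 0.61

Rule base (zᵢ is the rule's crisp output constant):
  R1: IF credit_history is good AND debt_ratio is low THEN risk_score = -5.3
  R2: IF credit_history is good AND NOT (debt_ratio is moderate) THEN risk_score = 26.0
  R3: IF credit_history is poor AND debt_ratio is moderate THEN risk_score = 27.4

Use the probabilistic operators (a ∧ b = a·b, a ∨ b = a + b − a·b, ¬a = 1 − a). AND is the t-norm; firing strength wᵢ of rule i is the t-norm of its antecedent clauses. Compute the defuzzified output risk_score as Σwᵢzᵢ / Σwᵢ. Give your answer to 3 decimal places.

R1 (z=-5.3): good=0.77, low=0.68; AND[a·b] → w = 0.5236
R2 (z=26.0): good=0.77, ¬moderate=1−0.74=0.26; AND[a·b] → w = 0.2002
R3 (z=27.4): poor=0.37, moderate=0.74; AND[a·b] → w = 0.2738
Weighted average = (0.5236·-5.3 + 0.2002·26.0 + 0.2738·27.4) / (0.5236 + 0.2002 + 0.2738)
  = 9.9322 / 0.9976 = 9.956

9.956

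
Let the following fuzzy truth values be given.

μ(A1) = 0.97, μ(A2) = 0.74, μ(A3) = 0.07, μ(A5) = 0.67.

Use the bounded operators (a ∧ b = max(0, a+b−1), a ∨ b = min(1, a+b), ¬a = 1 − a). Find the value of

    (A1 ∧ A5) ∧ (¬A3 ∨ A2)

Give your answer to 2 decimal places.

A1 ∧ A5 = max(0, a+b−1) on (0.97, 0.67) = 0.64
¬A3 = 1 − 0.07 = 0.93
¬A3 ∨ A2 = min(1, a+b) on (0.93, 0.74) = 1.00
(A1 ∧ A5) ∧ (¬A3 ∨ A2) = max(0, a+b−1) on (0.64, 1.00) = 0.64

0.64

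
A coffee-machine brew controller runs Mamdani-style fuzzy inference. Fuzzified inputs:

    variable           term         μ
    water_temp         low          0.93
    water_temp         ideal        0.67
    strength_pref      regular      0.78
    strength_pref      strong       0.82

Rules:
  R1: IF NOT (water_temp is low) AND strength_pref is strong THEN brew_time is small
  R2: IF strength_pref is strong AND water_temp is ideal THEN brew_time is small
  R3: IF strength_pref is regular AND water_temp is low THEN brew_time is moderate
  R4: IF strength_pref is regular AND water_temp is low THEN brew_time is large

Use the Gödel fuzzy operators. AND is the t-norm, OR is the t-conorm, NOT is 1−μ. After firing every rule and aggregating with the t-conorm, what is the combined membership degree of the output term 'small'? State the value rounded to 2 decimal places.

R1: ¬low=1−0.93=0.07, strong=0.82; AND[min(a, b)] → w = 0.07
R2: strong=0.82, ideal=0.67; AND[min(a, b)] → w = 0.67
R3: regular=0.78, low=0.93; AND[min(a, b)] → w = 0.78
R4: regular=0.78, low=0.93; AND[min(a, b)] → w = 0.78
Rules with consequent 'small': {R1, R2} → strengths 0.07, 0.67
Aggregate via t-conorm [max(a, b)]: 0.67

0.67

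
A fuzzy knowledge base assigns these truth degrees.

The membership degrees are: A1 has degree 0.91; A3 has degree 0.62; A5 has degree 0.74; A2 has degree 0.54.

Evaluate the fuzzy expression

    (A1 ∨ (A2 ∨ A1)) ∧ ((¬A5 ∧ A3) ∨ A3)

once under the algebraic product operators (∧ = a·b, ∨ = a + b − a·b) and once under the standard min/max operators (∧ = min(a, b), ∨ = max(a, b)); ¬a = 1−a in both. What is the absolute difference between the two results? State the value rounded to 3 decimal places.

Under algebraic product:
  A2 ∨ A1 = a + b − a·b on (0.5400, 0.9100) = 0.9586
  A1 ∨ (A2 ∨ A1) = a + b − a·b on (0.9100, 0.9586) = 0.9963
  ¬A5 = 1 − 0.7400 = 0.2600
  ¬A5 ∧ A3 = a·b on (0.2600, 0.6200) = 0.1612
  (¬A5 ∧ A3) ∨ A3 = a + b − a·b on (0.1612, 0.6200) = 0.6813
  (A1 ∨ (A2 ∨ A1)) ∧ ((¬A5 ∧ A3) ∨ A3) = a·b on (0.9963, 0.6813) = 0.6787
  → value = 0.6787
Under standard min/max:
  A2 ∨ A1 = max(a, b) on (0.54, 0.91) = 0.91
  A1 ∨ (A2 ∨ A1) = max(a, b) on (0.91, 0.91) = 0.91
  ¬A5 = 1 − 0.74 = 0.26
  ¬A5 ∧ A3 = min(a, b) on (0.26, 0.62) = 0.26
  (¬A5 ∧ A3) ∨ A3 = max(a, b) on (0.26, 0.62) = 0.62
  (A1 ∨ (A2 ∨ A1)) ∧ ((¬A5 ∧ A3) ∨ A3) = min(a, b) on (0.91, 0.62) = 0.62
  → value = 0.6200
|0.6787 − 0.6200| = 0.059

0.059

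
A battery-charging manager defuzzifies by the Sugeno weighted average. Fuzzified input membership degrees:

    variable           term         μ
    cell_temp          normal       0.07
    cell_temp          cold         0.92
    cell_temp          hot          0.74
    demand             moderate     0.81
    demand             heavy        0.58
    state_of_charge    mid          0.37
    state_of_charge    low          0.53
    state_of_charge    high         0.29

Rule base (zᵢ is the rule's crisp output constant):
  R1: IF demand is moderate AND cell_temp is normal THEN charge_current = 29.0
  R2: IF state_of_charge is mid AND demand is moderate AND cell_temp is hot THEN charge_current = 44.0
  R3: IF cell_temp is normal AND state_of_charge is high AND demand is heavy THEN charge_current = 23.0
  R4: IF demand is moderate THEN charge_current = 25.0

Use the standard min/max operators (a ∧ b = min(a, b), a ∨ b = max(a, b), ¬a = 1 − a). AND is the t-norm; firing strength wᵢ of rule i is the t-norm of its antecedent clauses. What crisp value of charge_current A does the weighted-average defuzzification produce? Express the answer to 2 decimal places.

30.43

R1 (z=29.0): moderate=0.81, normal=0.07; AND[min(a, b)] → w = 0.07
R2 (z=44.0): mid=0.37, moderate=0.81, hot=0.74; AND[min(a, b)] → w = 0.37
R3 (z=23.0): normal=0.07, high=0.29, heavy=0.58; AND[min(a, b)] → w = 0.07
R4 (z=25.0): moderate=0.81 → w = 0.81
Weighted average = (0.07·29.0 + 0.37·44.0 + 0.07·23.0 + 0.81·25.0) / (0.07 + 0.37 + 0.07 + 0.81)
  = 40.1700 / 1.3200 = 30.43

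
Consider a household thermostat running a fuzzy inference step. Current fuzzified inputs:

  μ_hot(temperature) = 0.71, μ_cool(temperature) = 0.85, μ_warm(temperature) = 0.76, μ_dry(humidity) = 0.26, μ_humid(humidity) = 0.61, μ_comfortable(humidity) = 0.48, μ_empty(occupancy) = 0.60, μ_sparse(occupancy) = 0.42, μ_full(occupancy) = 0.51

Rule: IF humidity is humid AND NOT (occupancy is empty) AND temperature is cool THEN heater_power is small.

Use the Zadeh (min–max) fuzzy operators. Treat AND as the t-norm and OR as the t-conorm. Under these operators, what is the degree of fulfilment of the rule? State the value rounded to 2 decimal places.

0.40

firing strength: humid=0.61, ¬empty=1−0.60=0.40, cool=0.85; AND[min(a, b)] → w = 0.40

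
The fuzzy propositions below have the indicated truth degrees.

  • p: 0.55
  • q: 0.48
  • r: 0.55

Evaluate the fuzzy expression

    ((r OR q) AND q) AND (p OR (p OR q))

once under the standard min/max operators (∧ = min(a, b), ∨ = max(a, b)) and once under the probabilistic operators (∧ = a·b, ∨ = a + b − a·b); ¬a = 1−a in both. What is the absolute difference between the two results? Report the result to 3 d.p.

Under standard min/max:
  r OR q = max(a, b) on (0.55, 0.48) = 0.55
  (r OR q) AND q = min(a, b) on (0.55, 0.48) = 0.48
  p OR q = max(a, b) on (0.55, 0.48) = 0.55
  p OR (p OR q) = max(a, b) on (0.55, 0.55) = 0.55
  ((r OR q) AND q) AND (p OR (p OR q)) = min(a, b) on (0.48, 0.55) = 0.48
  → value = 0.4800
Under probabilistic:
  r OR q = a + b − a·b on (0.5500, 0.4800) = 0.7660
  (r OR q) AND q = a·b on (0.7660, 0.4800) = 0.3677
  p OR q = a + b − a·b on (0.5500, 0.4800) = 0.7660
  p OR (p OR q) = a + b − a·b on (0.5500, 0.7660) = 0.8947
  ((r OR q) AND q) AND (p OR (p OR q)) = a·b on (0.3677, 0.8947) = 0.3290
  → value = 0.3290
|0.4800 − 0.3290| = 0.151

0.151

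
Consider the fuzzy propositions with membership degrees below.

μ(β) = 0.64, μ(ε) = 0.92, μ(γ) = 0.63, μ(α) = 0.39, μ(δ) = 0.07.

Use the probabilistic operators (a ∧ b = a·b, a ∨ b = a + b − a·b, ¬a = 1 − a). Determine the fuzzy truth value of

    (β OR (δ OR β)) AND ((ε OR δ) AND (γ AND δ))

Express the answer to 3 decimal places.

0.036

δ OR β = a + b − a·b on (0.0700, 0.6400) = 0.6652
β OR (δ OR β) = a + b − a·b on (0.6400, 0.6652) = 0.8795
ε OR δ = a + b − a·b on (0.9200, 0.0700) = 0.9256
γ AND δ = a·b on (0.6300, 0.0700) = 0.0441
(ε OR δ) AND (γ AND δ) = a·b on (0.9256, 0.0441) = 0.0408
(β OR (δ OR β)) AND ((ε OR δ) AND (γ AND δ)) = a·b on (0.8795, 0.0408) = 0.0359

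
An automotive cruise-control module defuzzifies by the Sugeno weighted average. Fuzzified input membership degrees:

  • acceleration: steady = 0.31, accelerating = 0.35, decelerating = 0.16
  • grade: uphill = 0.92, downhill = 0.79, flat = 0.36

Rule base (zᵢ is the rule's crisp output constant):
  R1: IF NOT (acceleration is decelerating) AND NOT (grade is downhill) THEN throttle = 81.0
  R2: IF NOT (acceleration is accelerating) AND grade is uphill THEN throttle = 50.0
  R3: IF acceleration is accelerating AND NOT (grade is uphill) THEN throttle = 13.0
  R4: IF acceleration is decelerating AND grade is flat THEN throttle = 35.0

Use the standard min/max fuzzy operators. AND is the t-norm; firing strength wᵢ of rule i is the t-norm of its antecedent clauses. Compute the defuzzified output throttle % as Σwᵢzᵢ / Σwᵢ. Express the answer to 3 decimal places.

51.045

R1 (z=81.0): ¬decelerating=1−0.16=0.84, ¬downhill=1−0.79=0.21; AND[min(a, b)] → w = 0.21
R2 (z=50.0): ¬accelerating=1−0.35=0.65, uphill=0.92; AND[min(a, b)] → w = 0.65
R3 (z=13.0): accelerating=0.35, ¬uphill=1−0.92=0.08; AND[min(a, b)] → w = 0.08
R4 (z=35.0): decelerating=0.16, flat=0.36; AND[min(a, b)] → w = 0.16
Weighted average = (0.21·81.0 + 0.65·50.0 + 0.08·13.0 + 0.16·35.0) / (0.21 + 0.65 + 0.08 + 0.16)
  = 56.1500 / 1.1000 = 51.045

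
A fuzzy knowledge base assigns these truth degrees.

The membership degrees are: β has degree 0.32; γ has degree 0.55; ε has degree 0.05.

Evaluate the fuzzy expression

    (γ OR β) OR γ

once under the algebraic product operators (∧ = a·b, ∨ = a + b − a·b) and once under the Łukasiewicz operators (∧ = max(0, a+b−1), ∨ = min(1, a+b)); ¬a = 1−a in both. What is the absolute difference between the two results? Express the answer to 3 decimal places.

0.138

Under algebraic product:
  γ OR β = a + b − a·b on (0.5500, 0.3200) = 0.6940
  (γ OR β) OR γ = a + b − a·b on (0.6940, 0.5500) = 0.8623
  → value = 0.8623
Under Łukasiewicz:
  γ OR β = min(1, a+b) on (0.55, 0.32) = 0.87
  (γ OR β) OR γ = min(1, a+b) on (0.87, 0.55) = 1.00
  → value = 1.0000
|0.8623 − 1.0000| = 0.138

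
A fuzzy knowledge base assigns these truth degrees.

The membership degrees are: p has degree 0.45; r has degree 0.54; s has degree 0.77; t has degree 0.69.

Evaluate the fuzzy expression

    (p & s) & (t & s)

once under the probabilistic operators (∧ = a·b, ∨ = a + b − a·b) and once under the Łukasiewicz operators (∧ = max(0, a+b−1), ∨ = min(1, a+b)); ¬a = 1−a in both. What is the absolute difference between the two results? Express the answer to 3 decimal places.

Under probabilistic:
  p & s = a·b on (0.4500, 0.7700) = 0.3465
  t & s = a·b on (0.6900, 0.7700) = 0.5313
  (p & s) & (t & s) = a·b on (0.3465, 0.5313) = 0.1841
  → value = 0.1841
Under Łukasiewicz:
  p & s = max(0, a+b−1) on (0.45, 0.77) = 0.22
  t & s = max(0, a+b−1) on (0.69, 0.77) = 0.46
  (p & s) & (t & s) = max(0, a+b−1) on (0.22, 0.46) = 0.00
  → value = 0.0000
|0.1841 − 0.0000| = 0.184

0.184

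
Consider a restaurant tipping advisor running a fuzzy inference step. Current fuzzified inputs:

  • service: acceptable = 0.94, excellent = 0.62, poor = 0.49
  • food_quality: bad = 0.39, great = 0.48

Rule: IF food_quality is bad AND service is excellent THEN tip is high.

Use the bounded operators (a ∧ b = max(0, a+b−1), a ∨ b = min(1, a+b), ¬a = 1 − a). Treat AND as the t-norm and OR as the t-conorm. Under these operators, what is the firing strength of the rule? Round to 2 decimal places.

0.01

firing strength: bad=0.39, excellent=0.62; AND[max(0, a+b−1)] → w = 0.01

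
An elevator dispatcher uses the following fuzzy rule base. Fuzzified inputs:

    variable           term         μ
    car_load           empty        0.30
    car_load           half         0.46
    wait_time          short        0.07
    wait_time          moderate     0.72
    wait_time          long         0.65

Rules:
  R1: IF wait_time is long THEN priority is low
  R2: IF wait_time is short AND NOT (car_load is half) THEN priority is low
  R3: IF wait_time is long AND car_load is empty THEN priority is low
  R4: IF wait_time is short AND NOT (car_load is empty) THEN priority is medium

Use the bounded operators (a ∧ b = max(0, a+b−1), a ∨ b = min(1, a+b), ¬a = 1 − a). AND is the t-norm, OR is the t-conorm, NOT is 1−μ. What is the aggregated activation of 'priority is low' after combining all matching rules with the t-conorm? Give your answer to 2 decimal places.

R1: long=0.65 → w = 0.65
R2: short=0.07, ¬half=1−0.46=0.54; AND[max(0, a+b−1)] → w = 0.00
R3: long=0.65, empty=0.30; AND[max(0, a+b−1)] → w = 0.00
R4: short=0.07, ¬empty=1−0.30=0.70; AND[max(0, a+b−1)] → w = 0.00
Rules with consequent 'low': {R1, R2, R3} → strengths 0.65, 0.00, 0.00
Aggregate via t-conorm [min(1, a+b)]: 0.65

0.65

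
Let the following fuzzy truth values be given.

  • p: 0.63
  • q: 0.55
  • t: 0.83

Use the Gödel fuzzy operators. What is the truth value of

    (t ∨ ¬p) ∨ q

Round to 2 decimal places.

0.83

¬p = 1 − 0.63 = 0.37
t ∨ ¬p = max(a, b) on (0.83, 0.37) = 0.83
(t ∨ ¬p) ∨ q = max(a, b) on (0.83, 0.55) = 0.83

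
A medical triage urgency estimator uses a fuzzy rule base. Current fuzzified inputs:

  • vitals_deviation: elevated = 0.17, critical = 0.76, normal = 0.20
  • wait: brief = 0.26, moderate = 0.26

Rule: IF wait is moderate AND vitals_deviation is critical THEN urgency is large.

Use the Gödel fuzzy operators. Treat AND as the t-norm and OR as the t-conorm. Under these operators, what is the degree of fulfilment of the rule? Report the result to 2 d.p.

0.26

firing strength: moderate=0.26, critical=0.76; AND[min(a, b)] → w = 0.26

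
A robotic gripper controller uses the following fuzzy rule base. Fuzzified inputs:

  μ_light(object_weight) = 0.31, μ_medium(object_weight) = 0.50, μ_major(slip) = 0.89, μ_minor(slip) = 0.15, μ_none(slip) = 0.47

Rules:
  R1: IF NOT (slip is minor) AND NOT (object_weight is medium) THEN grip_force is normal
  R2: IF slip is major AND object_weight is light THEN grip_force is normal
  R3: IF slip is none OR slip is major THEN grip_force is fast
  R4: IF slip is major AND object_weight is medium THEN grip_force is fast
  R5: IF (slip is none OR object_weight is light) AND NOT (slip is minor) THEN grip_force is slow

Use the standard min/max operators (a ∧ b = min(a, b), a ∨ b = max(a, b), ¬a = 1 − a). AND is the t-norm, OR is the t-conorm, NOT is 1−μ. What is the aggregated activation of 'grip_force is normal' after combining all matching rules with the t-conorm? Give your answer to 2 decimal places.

R1: ¬minor=1−0.15=0.85, ¬medium=1−0.50=0.50; AND[min(a, b)] → w = 0.50
R2: major=0.89, light=0.31; AND[min(a, b)] → w = 0.31
R3: none=0.47, major=0.89; OR[max(a, b)] → w = 0.89
R4: major=0.89, medium=0.50; AND[min(a, b)] → w = 0.50
R5: (none=0.47 OR light=0.31) = 0.47; AND[min(a, b)] with ¬minor=1−0.15=0.85 → w = 0.47
Rules with consequent 'normal': {R1, R2} → strengths 0.50, 0.31
Aggregate via t-conorm [max(a, b)]: 0.50

0.50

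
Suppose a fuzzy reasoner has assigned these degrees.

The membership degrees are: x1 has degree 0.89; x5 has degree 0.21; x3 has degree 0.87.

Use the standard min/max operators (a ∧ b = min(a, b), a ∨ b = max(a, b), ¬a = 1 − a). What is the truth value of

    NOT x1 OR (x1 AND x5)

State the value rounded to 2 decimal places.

0.21

NOT x1 = 1 − 0.89 = 0.11
x1 AND x5 = min(a, b) on (0.89, 0.21) = 0.21
NOT x1 OR (x1 AND x5) = max(a, b) on (0.11, 0.21) = 0.21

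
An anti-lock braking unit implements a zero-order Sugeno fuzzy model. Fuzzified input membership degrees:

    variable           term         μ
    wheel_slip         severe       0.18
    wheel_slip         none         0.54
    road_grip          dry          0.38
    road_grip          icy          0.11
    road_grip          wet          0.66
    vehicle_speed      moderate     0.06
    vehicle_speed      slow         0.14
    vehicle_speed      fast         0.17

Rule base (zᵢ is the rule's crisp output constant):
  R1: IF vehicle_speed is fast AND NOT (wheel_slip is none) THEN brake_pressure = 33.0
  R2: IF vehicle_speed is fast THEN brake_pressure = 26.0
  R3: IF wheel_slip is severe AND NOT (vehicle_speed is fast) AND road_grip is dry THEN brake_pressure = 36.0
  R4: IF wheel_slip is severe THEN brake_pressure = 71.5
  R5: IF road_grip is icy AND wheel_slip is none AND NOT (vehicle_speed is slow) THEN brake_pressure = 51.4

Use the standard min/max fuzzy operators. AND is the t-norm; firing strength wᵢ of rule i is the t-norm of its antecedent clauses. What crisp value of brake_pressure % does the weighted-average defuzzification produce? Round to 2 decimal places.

43.25

R1 (z=33.0): fast=0.17, ¬none=1−0.54=0.46; AND[min(a, b)] → w = 0.17
R2 (z=26.0): fast=0.17 → w = 0.17
R3 (z=36.0): severe=0.18, ¬fast=1−0.17=0.83, dry=0.38; AND[min(a, b)] → w = 0.18
R4 (z=71.5): severe=0.18 → w = 0.18
R5 (z=51.4): icy=0.11, none=0.54, ¬slow=1−0.14=0.86; AND[min(a, b)] → w = 0.11
Weighted average = (0.17·33.0 + 0.17·26.0 + 0.18·36.0 + 0.18·71.5 + 0.11·51.4) / (0.17 + 0.17 + 0.18 + 0.18 + 0.11)
  = 35.0340 / 0.8100 = 43.25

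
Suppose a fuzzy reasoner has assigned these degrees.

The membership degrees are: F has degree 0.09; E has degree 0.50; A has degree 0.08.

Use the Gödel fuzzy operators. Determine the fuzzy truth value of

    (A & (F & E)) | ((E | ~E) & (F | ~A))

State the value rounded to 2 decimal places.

F & E = min(a, b) on (0.09, 0.50) = 0.09
A & (F & E) = min(a, b) on (0.08, 0.09) = 0.08
~E = 1 − 0.50 = 0.50
E | ~E = max(a, b) on (0.50, 0.50) = 0.50
~A = 1 − 0.08 = 0.92
F | ~A = max(a, b) on (0.09, 0.92) = 0.92
(E | ~E) & (F | ~A) = min(a, b) on (0.50, 0.92) = 0.50
(A & (F & E)) | ((E | ~E) & (F | ~A)) = max(a, b) on (0.08, 0.50) = 0.50

0.50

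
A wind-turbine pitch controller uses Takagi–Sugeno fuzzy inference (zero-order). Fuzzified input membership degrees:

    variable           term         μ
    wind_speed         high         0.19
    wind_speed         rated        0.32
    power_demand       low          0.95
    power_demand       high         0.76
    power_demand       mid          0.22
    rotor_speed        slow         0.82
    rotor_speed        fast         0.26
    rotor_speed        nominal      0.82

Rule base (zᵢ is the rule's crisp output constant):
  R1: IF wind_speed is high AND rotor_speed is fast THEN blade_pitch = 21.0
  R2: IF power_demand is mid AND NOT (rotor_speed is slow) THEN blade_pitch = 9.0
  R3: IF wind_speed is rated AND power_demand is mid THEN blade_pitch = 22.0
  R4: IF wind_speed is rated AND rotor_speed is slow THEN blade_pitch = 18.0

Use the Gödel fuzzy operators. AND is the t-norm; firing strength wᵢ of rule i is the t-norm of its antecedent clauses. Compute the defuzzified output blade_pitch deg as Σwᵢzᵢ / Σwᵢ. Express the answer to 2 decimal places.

17.81

R1 (z=21.0): high=0.19, fast=0.26; AND[min(a, b)] → w = 0.19
R2 (z=9.0): mid=0.22, ¬slow=1−0.82=0.18; AND[min(a, b)] → w = 0.18
R3 (z=22.0): rated=0.32, mid=0.22; AND[min(a, b)] → w = 0.22
R4 (z=18.0): rated=0.32, slow=0.82; AND[min(a, b)] → w = 0.32
Weighted average = (0.19·21.0 + 0.18·9.0 + 0.22·22.0 + 0.32·18.0) / (0.19 + 0.18 + 0.22 + 0.32)
  = 16.2100 / 0.9100 = 17.81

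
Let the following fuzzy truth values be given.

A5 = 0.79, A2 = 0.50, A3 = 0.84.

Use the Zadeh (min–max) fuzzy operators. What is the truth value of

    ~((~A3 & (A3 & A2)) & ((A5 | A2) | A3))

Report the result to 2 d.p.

~A3 = 1 − 0.84 = 0.16
A3 & A2 = min(a, b) on (0.84, 0.50) = 0.50
~A3 & (A3 & A2) = min(a, b) on (0.16, 0.50) = 0.16
A5 | A2 = max(a, b) on (0.79, 0.50) = 0.79
(A5 | A2) | A3 = max(a, b) on (0.79, 0.84) = 0.84
(~A3 & (A3 & A2)) & ((A5 | A2) | A3) = min(a, b) on (0.16, 0.84) = 0.16
~((~A3 & (A3 & A2)) & ((A5 | A2) | A3)) = 1 − 0.16 = 0.84

0.84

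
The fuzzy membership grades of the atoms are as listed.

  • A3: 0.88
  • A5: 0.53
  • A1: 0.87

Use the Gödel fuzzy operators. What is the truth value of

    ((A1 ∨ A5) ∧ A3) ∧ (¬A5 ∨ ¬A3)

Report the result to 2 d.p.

0.47

A1 ∨ A5 = max(a, b) on (0.87, 0.53) = 0.87
(A1 ∨ A5) ∧ A3 = min(a, b) on (0.87, 0.88) = 0.87
¬A5 = 1 − 0.53 = 0.47
¬A3 = 1 − 0.88 = 0.12
¬A5 ∨ ¬A3 = max(a, b) on (0.47, 0.12) = 0.47
((A1 ∨ A5) ∧ A3) ∧ (¬A5 ∨ ¬A3) = min(a, b) on (0.87, 0.47) = 0.47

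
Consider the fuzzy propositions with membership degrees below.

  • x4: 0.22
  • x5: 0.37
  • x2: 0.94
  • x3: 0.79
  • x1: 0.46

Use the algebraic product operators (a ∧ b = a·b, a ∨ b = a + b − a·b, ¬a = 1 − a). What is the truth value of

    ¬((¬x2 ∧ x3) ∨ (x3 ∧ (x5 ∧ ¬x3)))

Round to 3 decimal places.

¬x2 = 1 − 0.9400 = 0.0600
¬x2 ∧ x3 = a·b on (0.0600, 0.7900) = 0.0474
¬x3 = 1 − 0.7900 = 0.2100
x5 ∧ ¬x3 = a·b on (0.3700, 0.2100) = 0.0777
x3 ∧ (x5 ∧ ¬x3) = a·b on (0.7900, 0.0777) = 0.0614
(¬x2 ∧ x3) ∨ (x3 ∧ (x5 ∧ ¬x3)) = a + b − a·b on (0.0474, 0.0614) = 0.1059
¬((¬x2 ∧ x3) ∨ (x3 ∧ (x5 ∧ ¬x3))) = 1 − 0.1059 = 0.8941

0.894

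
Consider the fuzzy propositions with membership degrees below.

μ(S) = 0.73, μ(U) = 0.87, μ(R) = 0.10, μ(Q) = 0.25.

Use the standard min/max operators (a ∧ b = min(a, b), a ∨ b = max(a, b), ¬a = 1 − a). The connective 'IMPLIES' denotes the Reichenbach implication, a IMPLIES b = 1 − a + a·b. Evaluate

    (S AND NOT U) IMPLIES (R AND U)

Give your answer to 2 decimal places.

0.88

NOT U = 1 − 0.87 = 0.13
S AND NOT U = min(a, b) on (0.73, 0.13) = 0.13
R AND U = min(a, b) on (0.10, 0.87) = 0.10
(S AND NOT U) IMPLIES (R AND U)  [Reichenbach: 1 − a + a·b] with a=0.13, b=0.10 → 0.88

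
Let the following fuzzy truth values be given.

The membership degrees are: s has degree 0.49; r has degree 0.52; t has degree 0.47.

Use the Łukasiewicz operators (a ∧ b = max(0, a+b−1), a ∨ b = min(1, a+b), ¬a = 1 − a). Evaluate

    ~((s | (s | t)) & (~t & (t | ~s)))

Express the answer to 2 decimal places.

s | t = min(1, a+b) on (0.49, 0.47) = 0.96
s | (s | t) = min(1, a+b) on (0.49, 0.96) = 1.00
~t = 1 − 0.47 = 0.53
~s = 1 − 0.49 = 0.51
t | ~s = min(1, a+b) on (0.47, 0.51) = 0.98
~t & (t | ~s) = max(0, a+b−1) on (0.53, 0.98) = 0.51
(s | (s | t)) & (~t & (t | ~s)) = max(0, a+b−1) on (1.00, 0.51) = 0.51
~((s | (s | t)) & (~t & (t | ~s))) = 1 − 0.51 = 0.49

0.49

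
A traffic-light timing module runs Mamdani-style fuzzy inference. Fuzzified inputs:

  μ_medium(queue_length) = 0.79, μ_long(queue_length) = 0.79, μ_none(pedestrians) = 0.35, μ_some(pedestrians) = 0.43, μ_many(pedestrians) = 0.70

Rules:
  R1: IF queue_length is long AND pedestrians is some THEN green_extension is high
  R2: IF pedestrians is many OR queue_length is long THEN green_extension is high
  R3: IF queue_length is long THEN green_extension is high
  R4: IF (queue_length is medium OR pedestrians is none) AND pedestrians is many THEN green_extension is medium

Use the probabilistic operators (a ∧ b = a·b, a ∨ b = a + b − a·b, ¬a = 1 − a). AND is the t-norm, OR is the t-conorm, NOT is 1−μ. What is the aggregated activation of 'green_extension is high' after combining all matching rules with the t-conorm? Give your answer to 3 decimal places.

R1: long=0.79, some=0.43; AND[a·b] → w = 0.3397
R2: many=0.70, long=0.79; OR[a + b − a·b] → w = 0.9370
R3: long=0.79 → w = 0.7900
R4: (medium=0.79 OR none=0.35) = 0.8635; AND[a·b] with many=0.70 → w = 0.6045
Rules with consequent 'high': {R1, R2, R3} → strengths 0.3397, 0.9370, 0.7900
Aggregate via t-conorm [a + b − a·b]: 0.9913

0.991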